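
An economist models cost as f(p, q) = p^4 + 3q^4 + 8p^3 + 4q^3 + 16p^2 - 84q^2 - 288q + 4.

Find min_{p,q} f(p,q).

-1468

f(p,q) separates as A(p) + B(q) + 4, so its minimum is min A + min B + 4.
A'(p) = 4p(p + 2)(p + 4) vanishes at p ∈ {-4, -2, 0}; B'(q) = 12(q - 4)(q + 2)(q + 3) vanishes at q ∈ {-3, -2, 4}.
Local minima of A (where A''>0): A(-4)=0, A(0)=0. Local minima of B: B(-3)=243, B(4)=-1472.
So the global minimum of f is A(-4) + B(4) + 4 = 0 − 1472 + 4 = -1468, attained at (-4, 4).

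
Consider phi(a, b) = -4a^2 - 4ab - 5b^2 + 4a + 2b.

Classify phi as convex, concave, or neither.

concave

phi is quadratic, so its Hessian is the constant matrix H = [[-8, -4], [-4, -10]].
det(H) = 64, tr(H) = -18.
det(H) > 0 and tr(H) < 0, so H is negative definite everywhere: concave.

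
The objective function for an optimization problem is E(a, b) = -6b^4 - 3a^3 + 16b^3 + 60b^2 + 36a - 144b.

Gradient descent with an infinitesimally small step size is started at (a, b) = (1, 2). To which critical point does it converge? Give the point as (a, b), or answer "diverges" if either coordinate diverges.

E is separable, so gradient descent decouples: a follows -∂E/∂a, b follows -∂E/∂b.
∂E/∂a = -9(a - 2)(a + 2); at a=1 this is 27, so a decreases.
∂E/∂b = -24(b - 3)(b - 1)(b + 2); at b=2 this is 96, so b decreases.
a converges to its nearest critical value -2 (a local min of the a-part); b converges to 1. The iterate converges to (-2, 1).

(-2, 1)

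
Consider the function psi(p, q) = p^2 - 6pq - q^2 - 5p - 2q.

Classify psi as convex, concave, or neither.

neither

psi is quadratic, so its Hessian is the constant matrix H = [[2, -6], [-6, -2]].
det(H) = -40, tr(H) = 0.
det(H) < 0, so H is indefinite: neither convex nor concave.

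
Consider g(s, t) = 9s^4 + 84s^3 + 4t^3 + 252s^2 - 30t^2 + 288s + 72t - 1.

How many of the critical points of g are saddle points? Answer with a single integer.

g separates as a function of s plus a function of t, so ∇g=0 decouples.
∂g/∂s = 36(s + 1)(s + 2)(s + 4) = 0 at s ∈ {-4, -2, -1}; ∂g/∂t = 12(t - 3)(t - 2) = 0 at t ∈ {2, 3}.
The Hessian is diagonal: diag(g_ss, g_tt). Second derivatives: g_ss(-4)=216, g_ss(-2)=-72, g_ss(-1)=108; g_tt(2)=-12, g_tt(3)=12.
Saddle points occur where the two diagonal entries have opposite signs: (-4, 2), (-2, 3), (-1, 2). Count: 3.

3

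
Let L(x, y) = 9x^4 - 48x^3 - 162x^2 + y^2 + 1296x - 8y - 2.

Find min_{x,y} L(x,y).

L(x,y) separates as P(x) + Q(y) − 2, so its minimum is min P + min Q − 2.
P'(x) = 36(x - 4)(x - 3)(x + 3) vanishes at x ∈ {-3, 3, 4}; Q'(y) = 2y - 8 vanishes at y ∈ {4}.
Local minima of P (where P''>0): P(-3)=-3321, P(4)=1824. Local minima of Q: Q(4)=-16.
So the global minimum of L is P(-3) + Q(4) − 2 = -3321 − 16 − 2 = -3339, attained at (-3, 4).

-3339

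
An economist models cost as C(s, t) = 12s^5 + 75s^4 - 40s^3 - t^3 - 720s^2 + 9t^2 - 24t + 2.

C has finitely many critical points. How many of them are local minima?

2

C separates as a function of s plus a function of t, so ∇C=0 decouples.
∂C/∂s = 60s(s - 2)(s + 3)(s + 4) = 0 at s ∈ {-4, -3, 0, 2}; ∂C/∂t = -3(t - 4)(t - 2) = 0 at t ∈ {2, 4}.
The Hessian is diagonal: diag(C_ss, C_tt). Second derivatives: C_ss(-4)=-1440, C_ss(-3)=900, C_ss(0)=-1440, C_ss(2)=3600; C_tt(2)=6, C_tt(4)=-6.
Local minima occur where both diagonal entries positive: (-3, 2), (2, 2). Count: 2.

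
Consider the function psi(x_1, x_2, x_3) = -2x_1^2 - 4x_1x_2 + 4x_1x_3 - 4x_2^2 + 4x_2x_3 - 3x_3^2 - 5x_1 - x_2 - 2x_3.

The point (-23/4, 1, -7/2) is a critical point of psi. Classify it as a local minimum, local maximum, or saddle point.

local maximum

The Hessian is constant: H = [[-4, -4, 4], [-4, -8, 4], [4, 4, -6]].
Leading principal minors: Δ₁ = -4, Δ₂ = 16, Δ₃ = -32.
The minors alternate sign starting negative (−, +, −), so H is negative definite: a local maximum.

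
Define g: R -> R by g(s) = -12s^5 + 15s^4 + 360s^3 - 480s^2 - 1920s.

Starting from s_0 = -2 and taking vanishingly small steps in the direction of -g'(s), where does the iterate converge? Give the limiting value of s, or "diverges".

g'(s) = -60(s - 4)(s - 2)(s + 1)(s + 4), so g'(-2) = 2880.
Gradient descent moves in the -g' direction, i.e. s is decreasing.
The nearest critical point in that direction is s = -4, where g'' = 8640 > 0 (a local minimum). The iterate converges there.

-4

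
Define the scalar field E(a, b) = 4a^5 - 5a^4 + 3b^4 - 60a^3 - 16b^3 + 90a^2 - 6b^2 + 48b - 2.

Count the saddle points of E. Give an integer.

6

E separates as a function of a plus a function of b, so ∇E=0 decouples.
∂E/∂a = 20a(a - 3)(a - 1)(a + 3) = 0 at a ∈ {-3, 0, 1, 3}; ∂E/∂b = 12(b - 4)(b - 1)(b + 1) = 0 at b ∈ {-1, 1, 4}.
The Hessian is diagonal: diag(E_aa, E_bb). Second derivatives: E_aa(-3)=-1440, E_aa(0)=180, E_aa(1)=-160, E_aa(3)=720; E_bb(-1)=120, E_bb(1)=-72, E_bb(4)=180.
Saddle points occur where the two diagonal entries have opposite signs: (-3, -1), (-3, 4), (0, 1), (1, -1), (1, 4), (3, 1). Count: 6.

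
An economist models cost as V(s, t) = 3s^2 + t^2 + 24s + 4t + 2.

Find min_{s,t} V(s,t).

V(s,t) separates as P(s) + Q(t) + 2, so its minimum is min P + min Q + 2.
P'(s) = 6s + 24 vanishes at s ∈ {-4}; Q'(t) = 2(t + 2) vanishes at t ∈ {-2}.
Local minima of P (where P''>0): P(-4)=-48. Local minima of Q: Q(-2)=-4.
So the global minimum of V is P(-4) + Q(-2) + 2 = -48 − 4 + 2 = -50, attained at (-4, -2).

-50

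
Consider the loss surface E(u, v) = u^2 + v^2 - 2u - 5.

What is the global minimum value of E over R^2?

-6

E(u,v) separates as P(u) + Q(v) − 5, so its minimum is min P + min Q − 5.
P'(u) = 2u - 2 vanishes at u ∈ {1}; Q'(v) = 2v vanishes at v ∈ {0}.
Local minima of P (where P''>0): P(1)=-1. Local minima of Q: Q(0)=0.
So the global minimum of E is P(1) + Q(0) − 5 = -1 + 0 − 5 = -6, attained at (1, 0).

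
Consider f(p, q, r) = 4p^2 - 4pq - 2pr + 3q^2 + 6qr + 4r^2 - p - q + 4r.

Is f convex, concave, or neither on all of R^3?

f is quadratic, so its Hessian is the constant matrix H = [[8, -4, -2], [-4, 6, 6], [-2, 6, 8]].
Leading principal minors: 8, 32, 40.
All positive ⇒ H ≻ 0 ⇒ convex.

convex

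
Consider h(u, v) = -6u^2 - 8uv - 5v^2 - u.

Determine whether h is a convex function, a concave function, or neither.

h is quadratic, so its Hessian is the constant matrix H = [[-12, -8], [-8, -10]].
det(H) = 56, tr(H) = -22.
det(H) > 0 and tr(H) < 0, so H is negative definite everywhere: concave.

concave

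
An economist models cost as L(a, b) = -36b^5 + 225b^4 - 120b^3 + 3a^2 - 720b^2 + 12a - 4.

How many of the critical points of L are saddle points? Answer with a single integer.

L separates as a function of a plus a function of b, so ∇L=0 decouples.
∂L/∂a = 6(a + 2) = 0 at a ∈ {-2}; ∂L/∂b = -180b(b - 4)(b - 2)(b + 1) = 0 at b ∈ {-1, 0, 2, 4}.
The Hessian is diagonal: diag(L_aa, L_bb). Second derivatives: L_aa(-2)=6; L_bb(-1)=2700, L_bb(0)=-1440, L_bb(2)=2160, L_bb(4)=-7200.
Saddle points occur where the two diagonal entries have opposite signs: (-2, 0), (-2, 4). Count: 2.

2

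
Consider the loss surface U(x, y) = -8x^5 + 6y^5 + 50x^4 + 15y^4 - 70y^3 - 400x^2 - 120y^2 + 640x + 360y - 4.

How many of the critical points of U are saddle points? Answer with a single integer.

U separates as a function of x plus a function of y, so ∇U=0 decouples.
∂U/∂x = -40(x - 4)(x - 2)(x - 1)(x + 2) = 0 at x ∈ {-2, 1, 2, 4}; ∂U/∂y = 30(y - 2)(y - 1)(y + 2)(y + 3) = 0 at y ∈ {-3, -2, 1, 2}.
The Hessian is diagonal: diag(U_xx, U_yy). Second derivatives: U_xx(-2)=2880, U_xx(1)=-360, U_xx(2)=320, U_xx(4)=-1440; U_yy(-3)=-600, U_yy(-2)=360, U_yy(1)=-360, U_yy(2)=600.
Saddle points occur where the two diagonal entries have opposite signs: (-2, -3), (-2, 1), (1, -2), (1, 2), (2, -3), (2, 1), (4, -2), (4, 2). Count: 8.

8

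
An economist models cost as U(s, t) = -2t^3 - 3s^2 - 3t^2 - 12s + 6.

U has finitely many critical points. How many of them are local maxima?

U separates as a function of s plus a function of t, so ∇U=0 decouples.
∂U/∂s = -6(s + 2) = 0 at s ∈ {-2}; ∂U/∂t = -6t(t + 1) = 0 at t ∈ {-1, 0}.
The Hessian is diagonal: diag(U_ss, U_tt). Second derivatives: U_ss(-2)=-6; U_tt(-1)=6, U_tt(0)=-6.
Local maxima occur where both diagonal entries negative: (-2, 0). Count: 1.

1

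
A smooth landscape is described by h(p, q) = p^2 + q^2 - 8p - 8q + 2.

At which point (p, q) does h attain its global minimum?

h(p,q) separates as A(p) + B(q) + 2, so its minimum is min A + min B + 2.
A'(p) = 2p - 8 vanishes at p ∈ {4}; B'(q) = 2q - 8 vanishes at q ∈ {4}.
Local minima of A (where A''>0): A(4)=-16. Local minima of B: B(4)=-16.
So the global minimum of h is A(4) + B(4) + 2 = -16 − 16 + 2 = -30, attained at (4, 4).

(4, 4)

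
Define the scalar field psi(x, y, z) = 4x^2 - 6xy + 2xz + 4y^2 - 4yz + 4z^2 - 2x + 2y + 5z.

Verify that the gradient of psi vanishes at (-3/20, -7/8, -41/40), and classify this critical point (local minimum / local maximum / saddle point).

∇psi = (8x - 6y + 2z - 2, -6x + 8y - 4z + 2, 2x - 4y + 8z + 5); substituting (-3/20, -7/8, -41/40) gives ∇psi = (0, 0, 0), so (-3/20, -7/8, -41/40) is indeed a critical point.
The Hessian is constant: H = [[8, -6, 2], [-6, 8, -4], [2, -4, 8]].
Leading principal minors: Δ₁ = 8, Δ₂ = 28, Δ₃ = 160.
All leading minors are positive, so H is positive definite: a local minimum.

local minimum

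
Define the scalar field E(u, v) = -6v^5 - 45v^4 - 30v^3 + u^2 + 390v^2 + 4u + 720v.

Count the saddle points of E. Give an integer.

E separates as a function of u plus a function of v, so ∇E=0 decouples.
∂E/∂u = 2(u + 2) = 0 at u ∈ {-2}; ∂E/∂v = -30(v - 2)(v + 1)(v + 3)(v + 4) = 0 at v ∈ {-4, -3, -1, 2}.
The Hessian is diagonal: diag(E_uu, E_vv). Second derivatives: E_uu(-2)=2; E_vv(-4)=540, E_vv(-3)=-300, E_vv(-1)=540, E_vv(2)=-2700.
Saddle points occur where the two diagonal entries have opposite signs: (-2, -3), (-2, 2). Count: 2.

2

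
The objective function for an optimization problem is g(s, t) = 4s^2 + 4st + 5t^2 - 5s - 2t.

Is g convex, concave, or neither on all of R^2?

convex

g is quadratic, so its Hessian is the constant matrix H = [[8, 4], [4, 10]].
det(H) = 64, tr(H) = 18.
det(H) > 0 and tr(H) > 0, so H is positive definite everywhere: convex.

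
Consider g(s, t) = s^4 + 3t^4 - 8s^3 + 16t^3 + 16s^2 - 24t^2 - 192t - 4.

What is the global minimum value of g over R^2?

-308

g(s,t) separates as P(s) + Q(t) − 4, so its minimum is min P + min Q − 4.
P'(s) = 4s(s - 4)(s - 2) vanishes at s ∈ {0, 2, 4}; Q'(t) = 12(t - 2)(t + 2)(t + 4) vanishes at t ∈ {-4, -2, 2}.
Local minima of P (where P''>0): P(0)=0, P(4)=0. Local minima of Q: Q(-4)=128, Q(2)=-304.
So the global minimum of g is P(0) + Q(2) − 4 = 0 − 304 − 4 = -308, attained at (0, 2).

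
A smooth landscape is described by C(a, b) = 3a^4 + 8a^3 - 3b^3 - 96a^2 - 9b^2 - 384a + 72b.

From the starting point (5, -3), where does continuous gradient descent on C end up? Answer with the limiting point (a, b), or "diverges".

(4, -4)

C is separable, so gradient descent decouples: a follows -∂C/∂a, b follows -∂C/∂b.
∂C/∂a = 12(a - 4)(a + 2)(a + 4); at a=5 this is 756, so a decreases.
∂C/∂b = -9(b - 2)(b + 4); at b=-3 this is 45, so b decreases.
a converges to its nearest critical value 4 (a local min of the a-part); b converges to -4. The iterate converges to (4, -4).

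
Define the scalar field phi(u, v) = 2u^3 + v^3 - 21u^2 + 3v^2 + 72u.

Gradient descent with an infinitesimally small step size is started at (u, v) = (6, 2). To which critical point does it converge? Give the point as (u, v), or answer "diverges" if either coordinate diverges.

phi is separable, so gradient descent decouples: u follows -∂phi/∂u, v follows -∂phi/∂v.
∂phi/∂u = 6(u - 4)(u - 3); at u=6 this is 36, so u decreases.
∂phi/∂v = 3v(v + 2); at v=2 this is 24, so v decreases.
u converges to its nearest critical value 4 (a local min of the u-part); v converges to 0. The iterate converges to (4, 0).

(4, 0)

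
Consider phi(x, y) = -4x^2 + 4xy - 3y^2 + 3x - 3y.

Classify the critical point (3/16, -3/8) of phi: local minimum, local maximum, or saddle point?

local maximum

The Hessian of phi is constant: H = [[-8, 4], [4, -6]].
det(H) = (-8)·(-6) − 4² = 32.
det(H) > 0 and tr(H) = -14 < 0, so H is negative definite and the point is a local maximum.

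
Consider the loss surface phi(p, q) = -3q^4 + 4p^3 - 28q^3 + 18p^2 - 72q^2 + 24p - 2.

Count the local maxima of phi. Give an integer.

phi separates as a function of p plus a function of q, so ∇phi=0 decouples.
∂phi/∂p = 12(p + 1)(p + 2) = 0 at p ∈ {-2, -1}; ∂phi/∂q = -12q(q + 3)(q + 4) = 0 at q ∈ {-4, -3, 0}.
The Hessian is diagonal: diag(phi_pp, phi_qq). Second derivatives: phi_pp(-2)=-12, phi_pp(-1)=12; phi_qq(-4)=-48, phi_qq(-3)=36, phi_qq(0)=-144.
Local maxima occur where both diagonal entries negative: (-2, -4), (-2, 0). Count: 2.

2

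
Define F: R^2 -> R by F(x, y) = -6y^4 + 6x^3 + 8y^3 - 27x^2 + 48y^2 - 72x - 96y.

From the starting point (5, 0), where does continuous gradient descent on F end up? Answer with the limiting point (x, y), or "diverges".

(4, 1)

F is separable, so gradient descent decouples: x follows -∂F/∂x, y follows -∂F/∂y.
∂F/∂x = 18(x - 4)(x + 1); at x=5 this is 108, so x decreases.
∂F/∂y = -24(y - 2)(y - 1)(y + 2); at y=0 this is -96, so y increases.
x converges to its nearest critical value 4 (a local min of the x-part); y converges to 1. The iterate converges to (4, 1).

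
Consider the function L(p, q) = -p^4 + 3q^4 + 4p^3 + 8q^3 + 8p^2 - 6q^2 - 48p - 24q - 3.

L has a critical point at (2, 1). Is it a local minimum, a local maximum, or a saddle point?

local minimum

The mixed partial ∂²L/∂p∂q is 0, so the Hessian at any point is diag(L_pp, L_qq) = diag(4(-3p^2 + 6p + 4), 12(3q^2 + 4q - 1)).
At (2, 1): H = diag(16, 72).
Both eigenvalues are positive, so H is positive definite: a local minimum.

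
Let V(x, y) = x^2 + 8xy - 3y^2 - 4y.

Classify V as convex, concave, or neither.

neither

V is quadratic, so its Hessian is the constant matrix H = [[2, 8], [8, -6]].
det(H) = -76, tr(H) = -4.
det(H) < 0, so H is indefinite: neither convex nor concave.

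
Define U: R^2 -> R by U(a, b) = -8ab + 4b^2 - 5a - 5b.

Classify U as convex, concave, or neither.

neither

U is quadratic, so its Hessian is the constant matrix H = [[0, -8], [-8, 8]].
det(H) = -64, tr(H) = 8.
det(H) < 0, so H is indefinite: neither convex nor concave.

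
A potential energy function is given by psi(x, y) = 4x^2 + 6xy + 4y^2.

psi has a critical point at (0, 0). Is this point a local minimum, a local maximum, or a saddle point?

local minimum

The Hessian of psi is constant: H = [[8, 6], [6, 8]].
det(H) = 8·8 − 6² = 28.
det(H) > 0 and tr(H) = 16 > 0, so H is positive definite and the point is a local minimum.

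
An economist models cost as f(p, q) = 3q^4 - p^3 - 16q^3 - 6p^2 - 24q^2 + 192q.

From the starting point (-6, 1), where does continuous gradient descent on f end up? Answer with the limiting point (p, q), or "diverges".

(-4, -2)

f is separable, so gradient descent decouples: p follows -∂f/∂p, q follows -∂f/∂q.
∂f/∂p = -3p(p + 4); at p=-6 this is -36, so p increases.
∂f/∂q = 12(q - 4)(q - 2)(q + 2); at q=1 this is 108, so q decreases.
p converges to its nearest critical value -4 (a local min of the p-part); q converges to -2. The iterate converges to (-4, -2).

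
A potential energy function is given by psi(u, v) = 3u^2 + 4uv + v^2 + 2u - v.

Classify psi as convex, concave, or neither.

psi is quadratic, so its Hessian is the constant matrix H = [[6, 4], [4, 2]].
det(H) = -4, tr(H) = 8.
det(H) < 0, so H is indefinite: neither convex nor concave.

neither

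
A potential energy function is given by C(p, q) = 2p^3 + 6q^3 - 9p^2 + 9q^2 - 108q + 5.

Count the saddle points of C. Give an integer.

C separates as a function of p plus a function of q, so ∇C=0 decouples.
∂C/∂p = 6p(p - 3) = 0 at p ∈ {0, 3}; ∂C/∂q = 18(q - 2)(q + 3) = 0 at q ∈ {-3, 2}.
The Hessian is diagonal: diag(C_pp, C_qq). Second derivatives: C_pp(0)=-18, C_pp(3)=18; C_qq(-3)=-90, C_qq(2)=90.
Saddle points occur where the two diagonal entries have opposite signs: (0, 2), (3, -3). Count: 2.

2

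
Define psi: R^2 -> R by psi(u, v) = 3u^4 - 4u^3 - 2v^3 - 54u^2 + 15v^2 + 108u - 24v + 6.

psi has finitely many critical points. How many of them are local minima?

psi separates as a function of u plus a function of v, so ∇psi=0 decouples.
∂psi/∂u = 12(u - 3)(u - 1)(u + 3) = 0 at u ∈ {-3, 1, 3}; ∂psi/∂v = -6(v - 4)(v - 1) = 0 at v ∈ {1, 4}.
The Hessian is diagonal: diag(psi_uu, psi_vv). Second derivatives: psi_uu(-3)=288, psi_uu(1)=-96, psi_uu(3)=144; psi_vv(1)=18, psi_vv(4)=-18.
Local minima occur where both diagonal entries positive: (-3, 1), (3, 1). Count: 2.

2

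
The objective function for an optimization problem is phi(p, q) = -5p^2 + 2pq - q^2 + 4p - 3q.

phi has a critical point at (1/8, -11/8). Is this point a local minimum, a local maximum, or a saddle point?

local maximum

The Hessian of phi is constant: H = [[-10, 2], [2, -2]].
det(H) = (-10)·(-2) − 2² = 16.
det(H) > 0 and tr(H) = -12 < 0, so H is negative definite and the point is a local maximum.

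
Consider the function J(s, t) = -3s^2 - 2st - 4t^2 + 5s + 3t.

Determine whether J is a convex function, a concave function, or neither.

J is quadratic, so its Hessian is the constant matrix H = [[-6, -2], [-2, -8]].
det(H) = 44, tr(H) = -14.
det(H) > 0 and tr(H) < 0, so H is negative definite everywhere: concave.

concave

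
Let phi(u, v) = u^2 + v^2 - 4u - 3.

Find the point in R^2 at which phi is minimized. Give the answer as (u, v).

(2, 0)

phi(u,v) separates as P(u) + Q(v) − 3, so its minimum is min P + min Q − 3.
P'(u) = 2u - 4 vanishes at u ∈ {2}; Q'(v) = 2v vanishes at v ∈ {0}.
Local minima of P (where P''>0): P(2)=-4. Local minima of Q: Q(0)=0.
So the global minimum of phi is P(2) + Q(0) − 3 = -4 + 0 − 3 = -7, attained at (2, 0).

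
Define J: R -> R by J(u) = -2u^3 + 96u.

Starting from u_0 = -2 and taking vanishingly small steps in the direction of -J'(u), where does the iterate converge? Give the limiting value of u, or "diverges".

-4

J'(u) = -6(u - 4)(u + 4), so J'(-2) = 72.
Gradient descent moves in the -J' direction, i.e. u is decreasing.
The nearest critical point in that direction is u = -4, where J'' = 48 > 0 (a local minimum). The iterate converges there.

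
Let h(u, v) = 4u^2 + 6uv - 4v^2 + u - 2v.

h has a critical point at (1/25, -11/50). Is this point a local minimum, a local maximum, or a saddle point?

The Hessian of h is constant: H = [[8, 6], [6, -8]].
det(H) = 8·(-8) − 6² = -100.
Since det(H) < 0, H is indefinite and the critical point is a saddle point.

saddle point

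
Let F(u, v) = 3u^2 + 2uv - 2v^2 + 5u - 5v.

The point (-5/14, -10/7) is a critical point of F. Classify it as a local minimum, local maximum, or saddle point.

saddle point

The Hessian of F is constant: H = [[6, 2], [2, -4]].
det(H) = 6·(-4) − 2² = -28.
Since det(H) < 0, H is indefinite and the critical point is a saddle point.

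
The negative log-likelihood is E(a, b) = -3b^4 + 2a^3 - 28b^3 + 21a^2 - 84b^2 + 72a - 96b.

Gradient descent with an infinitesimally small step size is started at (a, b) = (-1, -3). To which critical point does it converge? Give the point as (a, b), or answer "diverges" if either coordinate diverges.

(-3, -2)

E is separable, so gradient descent decouples: a follows -∂E/∂a, b follows -∂E/∂b.
∂E/∂a = 6(a + 3)(a + 4); at a=-1 this is 36, so a decreases.
∂E/∂b = -12(b + 1)(b + 2)(b + 4); at b=-3 this is -24, so b increases.
a converges to its nearest critical value -3 (a local min of the a-part); b converges to -2. The iterate converges to (-3, -2).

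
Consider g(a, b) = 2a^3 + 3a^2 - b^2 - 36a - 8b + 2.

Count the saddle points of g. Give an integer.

g separates as a function of a plus a function of b, so ∇g=0 decouples.
∂g/∂a = 6(a - 2)(a + 3) = 0 at a ∈ {-3, 2}; ∂g/∂b = -2(b + 4) = 0 at b ∈ {-4}.
The Hessian is diagonal: diag(g_aa, g_bb). Second derivatives: g_aa(-3)=-30, g_aa(2)=30; g_bb(-4)=-2.
Saddle points occur where the two diagonal entries have opposite signs: (2, -4). Count: 1.

1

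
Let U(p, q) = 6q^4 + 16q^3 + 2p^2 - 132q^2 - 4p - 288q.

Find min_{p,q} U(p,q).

-1136

U(p,q) separates as A(p) + B(q), so its minimum is min A + min B.
A'(p) = 4p - 4 vanishes at p ∈ {1}; B'(q) = 24(q - 3)(q + 1)(q + 4) vanishes at q ∈ {-4, -1, 3}.
Local minima of A (where A''>0): A(1)=-2. Local minima of B: B(-4)=-448, B(3)=-1134.
So the global minimum of U is A(1) + B(3) = -2 − 1134 = -1136, attained at (1, 3).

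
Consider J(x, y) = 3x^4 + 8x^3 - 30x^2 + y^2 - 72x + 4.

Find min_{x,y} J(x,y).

-148

J(x,y) separates as P(x) + Q(y) + 4, so its minimum is min P + min Q + 4.
P'(x) = 12(x - 2)(x + 1)(x + 3) vanishes at x ∈ {-3, -1, 2}; Q'(y) = 2y vanishes at y ∈ {0}.
Local minima of P (where P''>0): P(-3)=-27, P(2)=-152. Local minima of Q: Q(0)=0.
So the global minimum of J is P(2) + Q(0) + 4 = -152 + 0 + 4 = -148, attained at (2, 0).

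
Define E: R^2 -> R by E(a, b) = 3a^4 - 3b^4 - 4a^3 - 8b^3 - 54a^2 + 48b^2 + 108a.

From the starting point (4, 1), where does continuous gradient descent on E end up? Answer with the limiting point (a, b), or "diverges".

E is separable, so gradient descent decouples: a follows -∂E/∂a, b follows -∂E/∂b.
∂E/∂a = 12(a - 3)(a - 1)(a + 3); at a=4 this is 252, so a decreases.
∂E/∂b = -12b(b - 2)(b + 4); at b=1 this is 60, so b decreases.
a converges to its nearest critical value 3 (a local min of the a-part); b converges to 0. The iterate converges to (3, 0).

(3, 0)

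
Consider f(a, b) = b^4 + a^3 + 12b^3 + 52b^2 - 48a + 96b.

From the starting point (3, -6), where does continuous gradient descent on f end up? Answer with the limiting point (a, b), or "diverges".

f is separable, so gradient descent decouples: a follows -∂f/∂a, b follows -∂f/∂b.
∂f/∂a = 3(a - 4)(a + 4); at a=3 this is -21, so a increases.
∂f/∂b = 4(b + 2)(b + 3)(b + 4); at b=-6 this is -96, so b increases.
a converges to its nearest critical value 4 (a local min of the a-part); b converges to -4. The iterate converges to (4, -4).

(4, -4)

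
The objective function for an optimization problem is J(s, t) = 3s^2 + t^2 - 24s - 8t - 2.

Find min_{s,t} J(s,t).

-66

J(s,t) separates as P(s) + Q(t) − 2, so its minimum is min P + min Q − 2.
P'(s) = 6s - 24 vanishes at s ∈ {4}; Q'(t) = 2(t - 4) vanishes at t ∈ {4}.
Local minima of P (where P''>0): P(4)=-48. Local minima of Q: Q(4)=-16.
So the global minimum of J is P(4) + Q(4) − 2 = -48 − 16 − 2 = -66, attained at (4, 4).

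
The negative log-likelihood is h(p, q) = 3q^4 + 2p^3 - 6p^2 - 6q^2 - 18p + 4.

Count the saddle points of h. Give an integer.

h separates as a function of p plus a function of q, so ∇h=0 decouples.
∂h/∂p = 6(p - 3)(p + 1) = 0 at p ∈ {-1, 3}; ∂h/∂q = 12q(q - 1)(q + 1) = 0 at q ∈ {-1, 0, 1}.
The Hessian is diagonal: diag(h_pp, h_qq). Second derivatives: h_pp(-1)=-24, h_pp(3)=24; h_qq(-1)=24, h_qq(0)=-12, h_qq(1)=24.
Saddle points occur where the two diagonal entries have opposite signs: (-1, -1), (-1, 1), (3, 0). Count: 3.

3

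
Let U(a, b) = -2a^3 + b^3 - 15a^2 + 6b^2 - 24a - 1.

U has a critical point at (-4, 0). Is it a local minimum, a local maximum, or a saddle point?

local minimum

The mixed partial ∂²U/∂a∂b is 0, so the Hessian at any point is diag(U_aa, U_bb) = diag(-6(2a + 5), 6(b + 2)).
At (-4, 0): H = diag(18, 12).
Both eigenvalues are positive, so H is positive definite: a local minimum.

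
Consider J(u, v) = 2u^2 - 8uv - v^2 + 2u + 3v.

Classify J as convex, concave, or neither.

neither

J is quadratic, so its Hessian is the constant matrix H = [[4, -8], [-8, -2]].
det(H) = -72, tr(H) = 2.
det(H) < 0, so H is indefinite: neither convex nor concave.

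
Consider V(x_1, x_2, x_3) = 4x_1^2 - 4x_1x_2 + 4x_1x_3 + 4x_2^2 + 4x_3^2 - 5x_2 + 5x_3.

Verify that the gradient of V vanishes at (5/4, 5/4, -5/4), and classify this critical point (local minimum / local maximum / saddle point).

local minimum

∇V = (8x_1 - 4x_2 + 4x_3, -4x_1 + 8x_2 - 5, 4x_1 + 8x_3 + 5); substituting (5/4, 5/4, -5/4) gives ∇V = (0, 0, 0), so (5/4, 5/4, -5/4) is indeed a critical point.
The Hessian is constant: H = [[8, -4, 4], [-4, 8, 0], [4, 0, 8]].
Leading principal minors: Δ₁ = 8, Δ₂ = 48, Δ₃ = 256.
All leading minors are positive, so H is positive definite: a local minimum.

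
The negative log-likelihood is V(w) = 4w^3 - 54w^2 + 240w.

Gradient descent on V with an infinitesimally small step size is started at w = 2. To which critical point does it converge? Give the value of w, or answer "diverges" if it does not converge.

diverges

V'(w) = 12(w - 5)(w - 4), so V'(2) = 72.
Gradient descent moves in the -V' direction, i.e. w is decreasing.
There is no critical point below w=2, and V' keeps the same sign, so the iterate runs off to −∞.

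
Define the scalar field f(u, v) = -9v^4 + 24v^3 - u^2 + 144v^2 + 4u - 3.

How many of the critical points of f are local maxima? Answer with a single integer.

f separates as a function of u plus a function of v, so ∇f=0 decouples.
∂f/∂u = -2(u - 2) = 0 at u ∈ {2}; ∂f/∂v = -36v(v - 4)(v + 2) = 0 at v ∈ {-2, 0, 4}.
The Hessian is diagonal: diag(f_uu, f_vv). Second derivatives: f_uu(2)=-2; f_vv(-2)=-432, f_vv(0)=288, f_vv(4)=-864.
Local maxima occur where both diagonal entries negative: (2, -2), (2, 4). Count: 2.

2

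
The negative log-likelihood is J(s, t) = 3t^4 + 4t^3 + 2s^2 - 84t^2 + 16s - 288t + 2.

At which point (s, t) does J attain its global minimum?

(-4, 4)

J(s,t) separates as P(s) + Q(t) + 2, so its minimum is min P + min Q + 2.
P'(s) = 4s + 16 vanishes at s ∈ {-4}; Q'(t) = 12(t - 4)(t + 2)(t + 3) vanishes at t ∈ {-3, -2, 4}.
Local minima of P (where P''>0): P(-4)=-32. Local minima of Q: Q(-3)=243, Q(4)=-1472.
So the global minimum of J is P(-4) + Q(4) + 2 = -32 − 1472 + 2 = -1502, attained at (-4, 4).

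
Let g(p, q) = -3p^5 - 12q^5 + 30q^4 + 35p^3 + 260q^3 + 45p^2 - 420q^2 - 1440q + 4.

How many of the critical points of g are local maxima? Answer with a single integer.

4

g separates as a function of p plus a function of q, so ∇g=0 decouples.
∂g/∂p = -15p(p - 3)(p + 1)(p + 2) = 0 at p ∈ {-2, -1, 0, 3}; ∂g/∂q = -60(q - 4)(q - 2)(q + 1)(q + 3) = 0 at q ∈ {-3, -1, 2, 4}.
The Hessian is diagonal: diag(g_pp, g_qq). Second derivatives: g_pp(-2)=150, g_pp(-1)=-60, g_pp(0)=90, g_pp(3)=-900; g_qq(-3)=4200, g_qq(-1)=-1800, g_qq(2)=1800, g_qq(4)=-4200.
Local maxima occur where both diagonal entries negative: (-1, -1), (-1, 4), (3, -1), (3, 4). Count: 4.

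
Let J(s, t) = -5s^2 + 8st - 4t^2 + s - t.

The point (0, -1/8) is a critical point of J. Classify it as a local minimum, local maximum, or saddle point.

The Hessian of J is constant: H = [[-10, 8], [8, -8]].
det(H) = (-10)·(-8) − 8² = 16.
det(H) > 0 and tr(H) = -18 < 0, so H is negative definite and the point is a local maximum.

local maximum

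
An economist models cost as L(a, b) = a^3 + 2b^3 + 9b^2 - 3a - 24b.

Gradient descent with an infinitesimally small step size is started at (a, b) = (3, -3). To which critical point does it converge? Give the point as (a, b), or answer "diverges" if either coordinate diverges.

(1, 1)

L is separable, so gradient descent decouples: a follows -∂L/∂a, b follows -∂L/∂b.
∂L/∂a = 3(a - 1)(a + 1); at a=3 this is 24, so a decreases.
∂L/∂b = 6(b - 1)(b + 4); at b=-3 this is -24, so b increases.
a converges to its nearest critical value 1 (a local min of the a-part); b converges to 1. The iterate converges to (1, 1).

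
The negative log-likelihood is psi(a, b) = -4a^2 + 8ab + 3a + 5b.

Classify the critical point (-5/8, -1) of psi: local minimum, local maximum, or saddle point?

saddle point

The Hessian of psi is constant: H = [[-8, 8], [8, 0]].
det(H) = (-8)·0 − 8² = -64.
Since det(H) < 0, H is indefinite and the critical point is a saddle point.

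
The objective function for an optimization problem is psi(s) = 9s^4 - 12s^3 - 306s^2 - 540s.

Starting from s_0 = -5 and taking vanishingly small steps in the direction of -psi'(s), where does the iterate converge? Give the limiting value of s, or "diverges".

psi'(s) = 36(s - 5)(s + 1)(s + 3), so psi'(-5) = -2880.
Gradient descent moves in the -psi' direction, i.e. s is increasing.
The nearest critical point in that direction is s = -3, where psi'' = 576 > 0 (a local minimum). The iterate converges there.

-3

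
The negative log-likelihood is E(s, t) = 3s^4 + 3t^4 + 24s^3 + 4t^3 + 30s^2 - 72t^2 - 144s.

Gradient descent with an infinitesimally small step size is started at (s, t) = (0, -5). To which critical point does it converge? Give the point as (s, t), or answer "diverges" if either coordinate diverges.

(1, -4)

E is separable, so gradient descent decouples: s follows -∂E/∂s, t follows -∂E/∂t.
∂E/∂s = 12(s - 1)(s + 3)(s + 4); at s=0 this is -144, so s increases.
∂E/∂t = 12t(t - 3)(t + 4); at t=-5 this is -480, so t increases.
s converges to its nearest critical value 1 (a local min of the s-part); t converges to -4. The iterate converges to (1, -4).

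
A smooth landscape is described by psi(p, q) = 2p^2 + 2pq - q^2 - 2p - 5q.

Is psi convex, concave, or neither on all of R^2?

neither

psi is quadratic, so its Hessian is the constant matrix H = [[4, 2], [2, -2]].
det(H) = -12, tr(H) = 2.
det(H) < 0, so H is indefinite: neither convex nor concave.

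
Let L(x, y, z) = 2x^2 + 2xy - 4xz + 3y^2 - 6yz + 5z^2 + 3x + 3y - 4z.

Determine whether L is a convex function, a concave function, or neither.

convex

L is quadratic, so its Hessian is the constant matrix H = [[4, 2, -4], [2, 6, -6], [-4, -6, 10]].
Leading principal minors: 4, 20, 56.
All positive ⇒ H ≻ 0 ⇒ convex.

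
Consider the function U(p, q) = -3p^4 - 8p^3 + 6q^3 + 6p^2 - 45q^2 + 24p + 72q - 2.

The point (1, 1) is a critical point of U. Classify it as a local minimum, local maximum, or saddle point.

The mixed partial ∂²U/∂p∂q is 0, so the Hessian at any point is diag(U_pp, U_qq) = diag(12(-3p^2 - 4p + 1), 18(2q - 5)).
At (1, 1): H = diag(-72, -54).
Both eigenvalues are negative, so H is negative definite: a local maximum.

local maximum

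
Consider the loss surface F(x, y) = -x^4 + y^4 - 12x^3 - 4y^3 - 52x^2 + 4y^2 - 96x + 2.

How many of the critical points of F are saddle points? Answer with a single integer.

5

F separates as a function of x plus a function of y, so ∇F=0 decouples.
∂F/∂x = -4(x + 2)(x + 3)(x + 4) = 0 at x ∈ {-4, -3, -2}; ∂F/∂y = 4y(y - 2)(y - 1) = 0 at y ∈ {0, 1, 2}.
The Hessian is diagonal: diag(F_xx, F_yy). Second derivatives: F_xx(-4)=-8, F_xx(-3)=4, F_xx(-2)=-8; F_yy(0)=8, F_yy(1)=-4, F_yy(2)=8.
Saddle points occur where the two diagonal entries have opposite signs: (-4, 0), (-4, 2), (-3, 1), (-2, 0), (-2, 2). Count: 5.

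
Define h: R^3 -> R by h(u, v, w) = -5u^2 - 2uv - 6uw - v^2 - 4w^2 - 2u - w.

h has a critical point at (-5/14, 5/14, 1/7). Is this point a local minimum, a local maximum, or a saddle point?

local maximum

The Hessian is constant: H = [[-10, -2, -6], [-2, -2, 0], [-6, 0, -8]].
Leading principal minors: Δ₁ = -10, Δ₂ = 16, Δ₃ = -56.
The minors alternate sign starting negative (−, +, −), so H is negative definite: a local maximum.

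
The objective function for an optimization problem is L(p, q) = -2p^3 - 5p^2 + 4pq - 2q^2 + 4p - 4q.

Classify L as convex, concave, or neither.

The term -2p^3 is cubic, so the Hessian is not constant.
∂²L/∂p² = -12p - 10, which takes both signs as p varies (negative for sufficiently large p). A diagonal entry of the Hessian changing sign means the Hessian is neither positive- nor negative-semidefinite on all of R^2.

neither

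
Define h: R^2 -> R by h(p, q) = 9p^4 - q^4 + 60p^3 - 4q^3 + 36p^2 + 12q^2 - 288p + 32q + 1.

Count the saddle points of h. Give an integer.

h separates as a function of p plus a function of q, so ∇h=0 decouples.
∂h/∂p = 36(p - 1)(p + 2)(p + 4) = 0 at p ∈ {-4, -2, 1}; ∂h/∂q = -4(q - 2)(q + 1)(q + 4) = 0 at q ∈ {-4, -1, 2}.
The Hessian is diagonal: diag(h_pp, h_qq). Second derivatives: h_pp(-4)=360, h_pp(-2)=-216, h_pp(1)=540; h_qq(-4)=-72, h_qq(-1)=36, h_qq(2)=-72.
Saddle points occur where the two diagonal entries have opposite signs: (-4, -4), (-4, 2), (-2, -1), (1, -4), (1, 2). Count: 5.

5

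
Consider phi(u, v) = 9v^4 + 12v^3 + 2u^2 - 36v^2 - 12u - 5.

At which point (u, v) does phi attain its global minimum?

(3, -2)

phi(u,v) separates as P(u) + Q(v) − 5, so its minimum is min P + min Q − 5.
P'(u) = 4u - 12 vanishes at u ∈ {3}; Q'(v) = 36v(v - 1)(v + 2) vanishes at v ∈ {-2, 0, 1}.
Local minima of P (where P''>0): P(3)=-18. Local minima of Q: Q(-2)=-96, Q(1)=-15.
So the global minimum of phi is P(3) + Q(-2) − 5 = -18 − 96 − 5 = -119, attained at (3, -2).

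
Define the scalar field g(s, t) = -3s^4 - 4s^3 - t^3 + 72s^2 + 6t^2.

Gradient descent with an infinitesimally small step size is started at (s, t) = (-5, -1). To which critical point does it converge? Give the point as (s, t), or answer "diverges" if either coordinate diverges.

diverges

g is separable, so gradient descent decouples: s follows -∂g/∂s, t follows -∂g/∂t.
∂g/∂s = -12s(s - 3)(s + 4); at s=-5 this is 480, so s decreases.
∂g/∂t = -3t(t - 4); at t=-1 this is -15, so t increases.
The s-coordinate has no critical point in that direction and runs off to infinity.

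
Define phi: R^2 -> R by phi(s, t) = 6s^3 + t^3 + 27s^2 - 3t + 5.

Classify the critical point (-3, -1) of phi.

The mixed partial ∂²phi/∂s∂t is 0, so the Hessian at any point is diag(phi_ss, phi_tt) = diag(18(2s + 3), 6t).
At (-3, -1): H = diag(-54, -6).
Both eigenvalues are negative, so H is negative definite: a local maximum.

local maximum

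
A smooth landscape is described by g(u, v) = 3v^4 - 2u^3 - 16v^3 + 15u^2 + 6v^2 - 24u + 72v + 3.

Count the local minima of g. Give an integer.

g separates as a function of u plus a function of v, so ∇g=0 decouples.
∂g/∂u = -6(u - 4)(u - 1) = 0 at u ∈ {1, 4}; ∂g/∂v = 12(v - 3)(v - 2)(v + 1) = 0 at v ∈ {-1, 2, 3}.
The Hessian is diagonal: diag(g_uu, g_vv). Second derivatives: g_uu(1)=18, g_uu(4)=-18; g_vv(-1)=144, g_vv(2)=-36, g_vv(3)=48.
Local minima occur where both diagonal entries positive: (1, -1), (1, 3). Count: 2.

2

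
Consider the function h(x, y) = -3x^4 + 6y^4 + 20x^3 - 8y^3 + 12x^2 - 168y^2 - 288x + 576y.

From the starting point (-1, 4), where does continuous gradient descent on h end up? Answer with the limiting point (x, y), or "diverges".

h is separable, so gradient descent decouples: x follows -∂h/∂x, y follows -∂h/∂y.
∂h/∂x = -12(x - 4)(x - 3)(x + 2); at x=-1 this is -240, so x increases.
∂h/∂y = 24(y - 3)(y - 2)(y + 4); at y=4 this is 384, so y decreases.
x converges to its nearest critical value 3 (a local min of the x-part); y converges to 3. The iterate converges to (3, 3).

(3, 3)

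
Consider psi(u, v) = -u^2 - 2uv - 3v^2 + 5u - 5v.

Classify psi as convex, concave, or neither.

psi is quadratic, so its Hessian is the constant matrix H = [[-2, -2], [-2, -6]].
det(H) = 8, tr(H) = -8.
det(H) > 0 and tr(H) < 0, so H is negative definite everywhere: concave.

concave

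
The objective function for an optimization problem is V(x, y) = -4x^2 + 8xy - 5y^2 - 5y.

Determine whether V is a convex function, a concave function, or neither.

V is quadratic, so its Hessian is the constant matrix H = [[-8, 8], [8, -10]].
det(H) = 16, tr(H) = -18.
det(H) > 0 and tr(H) < 0, so H is negative definite everywhere: concave.

concave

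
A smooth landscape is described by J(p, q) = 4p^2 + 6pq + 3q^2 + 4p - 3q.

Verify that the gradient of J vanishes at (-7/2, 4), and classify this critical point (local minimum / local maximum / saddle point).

local minimum

∇J = (8p + 6q + 4, 6p + 6q - 3); substituting (-7/2, 4) gives ∇J = (0, 0), so (-7/2, 4) is indeed a critical point.
The Hessian of J is constant: H = [[8, 6], [6, 6]].
det(H) = 8·6 − 6² = 12.
det(H) > 0 and tr(H) = 14 > 0, so H is positive definite and the point is a local minimum.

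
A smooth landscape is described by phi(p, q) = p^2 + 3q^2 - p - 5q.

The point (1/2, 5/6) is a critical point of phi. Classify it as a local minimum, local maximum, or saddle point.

The Hessian of phi is constant: H = [[2, 0], [0, 6]].
det(H) = 2·6 − 0² = 12.
det(H) > 0 and tr(H) = 8 > 0, so H is positive definite and the point is a local minimum.

local minimum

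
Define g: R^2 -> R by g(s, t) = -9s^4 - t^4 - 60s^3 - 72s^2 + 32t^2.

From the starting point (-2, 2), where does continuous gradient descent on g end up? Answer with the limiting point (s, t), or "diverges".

g is separable, so gradient descent decouples: s follows -∂g/∂s, t follows -∂g/∂t.
∂g/∂s = -36s(s + 1)(s + 4); at s=-2 this is -144, so s increases.
∂g/∂t = -4t(t - 4)(t + 4); at t=2 this is 96, so t decreases.
s converges to its nearest critical value -1 (a local min of the s-part); t converges to 0. The iterate converges to (-1, 0).

(-1, 0)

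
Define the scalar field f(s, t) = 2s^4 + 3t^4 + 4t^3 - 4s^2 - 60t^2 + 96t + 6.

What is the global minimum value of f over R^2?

-828

f(s,t) separates as P(s) + Q(t) + 6, so its minimum is min P + min Q + 6.
P'(s) = 8s(s - 1)(s + 1) vanishes at s ∈ {-1, 0, 1}; Q'(t) = 12(t - 2)(t - 1)(t + 4) vanishes at t ∈ {-4, 1, 2}.
Local minima of P (where P''>0): P(-1)=-2, P(1)=-2. Local minima of Q: Q(-4)=-832, Q(2)=32.
So the global minimum of f is P(-1) + Q(-4) + 6 = -2 − 832 + 6 = -828, attained at (-1, -4).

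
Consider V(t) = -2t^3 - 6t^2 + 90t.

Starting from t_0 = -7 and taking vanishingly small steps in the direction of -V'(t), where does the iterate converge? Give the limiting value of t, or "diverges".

V'(t) = -6(t - 3)(t + 5), so V'(-7) = -120.
Gradient descent moves in the -V' direction, i.e. t is increasing.
The nearest critical point in that direction is t = -5, where V'' = 48 > 0 (a local minimum). The iterate converges there.

-5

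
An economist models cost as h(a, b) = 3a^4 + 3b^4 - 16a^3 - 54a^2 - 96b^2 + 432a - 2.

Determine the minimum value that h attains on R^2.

-1877

h(a,b) separates as P(a) + Q(b) − 2, so its minimum is min P + min Q − 2.
P'(a) = 12(a - 4)(a - 3)(a + 3) vanishes at a ∈ {-3, 3, 4}; Q'(b) = 12b(b - 4)(b + 4) vanishes at b ∈ {-4, 0, 4}.
Local minima of P (where P''>0): P(-3)=-1107, P(4)=608. Local minima of Q: Q(-4)=-768, Q(4)=-768.
So the global minimum of h is P(-3) + Q(-4) − 2 = -1107 − 768 − 2 = -1877, attained at (-3, -4).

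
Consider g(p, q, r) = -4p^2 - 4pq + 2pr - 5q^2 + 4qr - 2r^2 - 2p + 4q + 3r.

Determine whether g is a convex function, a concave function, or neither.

concave

g is quadratic, so its Hessian is the constant matrix H = [[-8, -4, 2], [-4, -10, 4], [2, 4, -4]].
Leading principal minors: -8, 64, -152.
Signs alternate −, +, − ⇒ H ≺ 0 ⇒ concave.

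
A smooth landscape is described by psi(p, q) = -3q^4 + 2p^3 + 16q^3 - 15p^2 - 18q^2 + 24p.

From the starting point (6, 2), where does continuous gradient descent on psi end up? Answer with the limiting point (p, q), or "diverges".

(4, 1)

psi is separable, so gradient descent decouples: p follows -∂psi/∂p, q follows -∂psi/∂q.
∂psi/∂p = 6(p - 4)(p - 1); at p=6 this is 60, so p decreases.
∂psi/∂q = -12q(q - 3)(q - 1); at q=2 this is 24, so q decreases.
p converges to its nearest critical value 4 (a local min of the p-part); q converges to 1. The iterate converges to (4, 1).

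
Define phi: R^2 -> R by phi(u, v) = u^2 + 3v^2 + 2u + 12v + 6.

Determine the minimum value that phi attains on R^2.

phi(u,v) separates as P(u) + Q(v) + 6, so its minimum is min P + min Q + 6.
P'(u) = 2u + 2 vanishes at u ∈ {-1}; Q'(v) = 6v + 12 vanishes at v ∈ {-2}.
Local minima of P (where P''>0): P(-1)=-1. Local minima of Q: Q(-2)=-12.
So the global minimum of phi is P(-1) + Q(-2) + 6 = -1 − 12 + 6 = -7, attained at (-1, -2).

-7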